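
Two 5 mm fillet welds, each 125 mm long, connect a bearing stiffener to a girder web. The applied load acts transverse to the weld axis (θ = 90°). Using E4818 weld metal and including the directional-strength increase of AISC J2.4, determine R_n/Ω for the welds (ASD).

R_n/Ω ≈ 191 kN

E48XX → F_EXX = 480 MPa.
t_e = 0.707 × 5 = 3.535 mm; A_we = 3.535 × 250 = 883.7 mm².
Directional factor: 1.0 + 0.5 sin^1.5(90°) = 1.5.
F_nw = 0.6 × 480 × 1.5 = 432 MPa.
R_n/Ω = (432 × 883.7) / 2.0 × 10⁻³ = 190.9 kN.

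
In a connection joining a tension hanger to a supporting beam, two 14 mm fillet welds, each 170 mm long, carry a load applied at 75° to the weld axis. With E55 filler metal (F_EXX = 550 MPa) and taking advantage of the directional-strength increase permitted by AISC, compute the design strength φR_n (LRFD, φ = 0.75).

t_e = 0.707 × 14 = 9.898 mm; A_we = 9.898 × 340 = 3365 mm².
Directional factor: 1.0 + 0.5 sin^1.5(75°) = 1.475.
F_nw = 0.6 × 550 × 1.475 = 486.6 MPa.
φR_n = 0.75 × 486.6 × 3365 × 10⁻³ = 1228 kN.

φR_n ≈ 1230 kN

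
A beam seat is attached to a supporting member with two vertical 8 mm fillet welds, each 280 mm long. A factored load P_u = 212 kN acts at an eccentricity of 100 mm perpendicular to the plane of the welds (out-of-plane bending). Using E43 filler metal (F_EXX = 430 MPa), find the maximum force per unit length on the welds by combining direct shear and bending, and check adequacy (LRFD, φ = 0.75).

f_max ≈ 895 N/mm; adequate

L_w = 2 × 280 = 560 mm; section modulus (unit throat) S = 2 × L²/6 = 26130 mm².
Direct shear f_v = P/L_w = 212×10³/560 = 378.6 N/mm.
Moment M = P × e = 212×10³ × 100 = 21200000 N·mm; bending f_b = M/S = 811.2 N/mm.
f_max = √(f_v² + f_b²) = √(378.6² + 811.2²) = 895.2 N/mm.
φr_n = 0.75 × 0.6 × 430 × (0.707 × 8) = 1094 N/mm → adequate.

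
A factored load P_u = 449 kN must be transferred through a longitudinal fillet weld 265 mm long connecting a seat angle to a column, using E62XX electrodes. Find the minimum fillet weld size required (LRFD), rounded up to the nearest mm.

E62XX → F_EXX = 620 MPa.
Total weld length L = 265 mm.
Required throat t_e = P_u / (φ × 0.6 F_EXX × L) = 449 / (0.75 × 0.6 × 620 × 265 × 10⁻³) = 6.073 mm.
Required leg w = t_e / 0.707 = 8.59 mm → use 9 mm.

w = 9 mm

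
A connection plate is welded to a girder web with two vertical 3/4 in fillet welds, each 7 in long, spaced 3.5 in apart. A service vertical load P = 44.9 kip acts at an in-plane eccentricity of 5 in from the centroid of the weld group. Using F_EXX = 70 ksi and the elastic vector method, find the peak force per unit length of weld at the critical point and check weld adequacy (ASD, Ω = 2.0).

Total weld length L_w = 14 in. Treat welds as unit-width lines.
Polar moment about centroid: J = 2[d³/12 + d(b/2)²] = 2[7³/12 + 7×1.75²] = 100 in³.
Direct shear f_v = P/L_w = 44.9 / 14 = 3.207 kip/in (vertical).
Torsion M = P·e = 44.9 × 5 = 224.5 kip·in.
Critical point at (x, y) = (1.75, 3.5) from centroid. f_tx = M·y/J = 7.854 kip/in; f_ty = M·x/J = 3.927 kip/in.
Resultant f_max = √[f_tx² + (f_v + f_ty)²] = √[7.854² + (3.207 + 3.927)²] = 10.61 kip/in.
Capacity per unit length: r_n/Ω = (1/2.0) × 0.6 × 70 × (0.707 × 0.75) = 11.14 kip/in.
10.61 ≤ 11.14 → adequate.

f_max ≈ 10.6 kip/in; adequate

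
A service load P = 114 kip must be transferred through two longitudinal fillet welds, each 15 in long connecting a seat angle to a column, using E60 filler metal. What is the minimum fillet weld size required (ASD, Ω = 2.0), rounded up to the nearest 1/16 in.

E60XX → F_EXX = 60 ksi.
Total weld length L = 30 in.
Required throat t_e = P × Ω / (0.6 F_EXX × L) = 114 × 2.0 / (0.6 × 60 × 30) = 0.2111 in.
Required leg w = t_e / 0.707 = 0.2986 in → use 5/16 in.

w = 5/16 in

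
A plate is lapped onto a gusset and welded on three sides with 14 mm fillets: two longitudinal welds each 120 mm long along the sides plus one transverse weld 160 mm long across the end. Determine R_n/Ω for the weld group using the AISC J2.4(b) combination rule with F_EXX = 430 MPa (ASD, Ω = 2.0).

R_n/Ω ≈ 567 kN

t_e = 0.707 × 14 = 9.898 mm.
R_nwl = 0.6 × 430 × 9.898 × 240 × 10⁻³ = 612.9 kN (longitudinal, 2 welds).
R_nwt = 0.6 × 430 × 9.898 × 160 × 10⁻³ = 408.6 kN (transverse, base value).
(i) R_nwl + R_nwt = 1021 kN; (ii) 0.85 R_nwl + 1.5 R_nwt = 1134 kN.
R_n = max = 1134 kN [governs: (ii)]; R_n/Ω = 566.9 kN.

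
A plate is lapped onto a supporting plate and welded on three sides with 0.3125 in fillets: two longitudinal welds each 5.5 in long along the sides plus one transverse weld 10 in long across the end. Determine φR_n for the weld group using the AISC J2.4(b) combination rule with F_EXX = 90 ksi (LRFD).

φR_n ≈ 218 kips

t_e = 0.707 × 0.3125 = 0.2209 in.
R_nwl = 0.6 × 90 × 0.2209 × 11 = 131.2 kips (longitudinal, 2 welds).
R_nwt = 0.6 × 90 × 0.2209 × 10 = 119.3 kips (transverse, base value).
(i) R_nwl + R_nwt = 250.5 kips; (ii) 0.85 R_nwl + 1.5 R_nwt = 290.5 kips.
R_n = max = 290.5 kips [governs: (ii)]; φR_n = 217.9 kips.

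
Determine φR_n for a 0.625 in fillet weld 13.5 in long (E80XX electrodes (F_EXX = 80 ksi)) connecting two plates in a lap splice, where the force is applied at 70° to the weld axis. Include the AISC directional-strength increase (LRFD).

φR_n ≈ 313 kip

t_e = 0.707 × 0.625 = 0.4419 in; A_we = 0.4419 × 13.5 = 5.965 in².
Directional factor: 1.0 + 0.5 sin^1.5(70°) = 1.455.
F_nw = 0.6 × 80 × 1.455 = 69.86 ksi.
φR_n = 0.75 × 69.86 × 5.965 = 312.6 kip.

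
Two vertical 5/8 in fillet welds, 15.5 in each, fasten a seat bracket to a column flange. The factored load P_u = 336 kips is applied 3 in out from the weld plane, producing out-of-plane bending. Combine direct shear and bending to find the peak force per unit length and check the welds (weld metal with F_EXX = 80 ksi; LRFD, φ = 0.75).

f_max ≈ 16.6 kip/in; NOT adequate

L_w = 2 × 15.5 = 31 in; section modulus (unit throat) S = 2 × L²/6 = 80.08 in².
Direct shear f_v = P/L_w = 336/31 = 10.84 kip/in.
Moment M = P × e = 336 × 3 = 1008 kip·in; bending f_b = M/S = 12.59 kip/in.
f_max = √(f_v² + f_b²) = √(10.84² + 12.59²) = 16.61 kip/in.
φr_n = 0.75 × 0.6 × 80 × (0.707 × 0.625) = 15.91 kip/in → NOT adequate.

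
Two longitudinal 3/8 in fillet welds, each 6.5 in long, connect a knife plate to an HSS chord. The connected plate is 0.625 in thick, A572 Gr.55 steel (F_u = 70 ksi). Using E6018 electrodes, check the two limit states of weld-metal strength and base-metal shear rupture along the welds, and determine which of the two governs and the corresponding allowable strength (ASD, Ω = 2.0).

E60XX → F_EXX = 60 ksi.
t_e = 0.707 × 0.375 = 0.2651 in; L = 13 in.
Weld metal: R_n/Ω = (1/2.0) × 0.6 × 60 × 0.2651 × 13 = 62.04 kips.
Base metal (shear rupture): R_n/Ω = (1/2.0) × 0.6 × 70 × 0.625 × 13 = 170.6 kips.
Governing: weld metal.

R_n/Ω ≈ 62 kips (weld metal governs)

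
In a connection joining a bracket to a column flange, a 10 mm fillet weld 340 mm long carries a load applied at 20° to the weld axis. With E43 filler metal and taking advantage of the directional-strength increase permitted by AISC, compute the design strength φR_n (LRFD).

φR_n ≈ 512 kN

E43XX → F_EXX = 430 MPa.
t_e = 0.707 × 10 = 7.07 mm; A_we = 7.07 × 340 = 2404 mm².
Directional factor: 1.0 + 0.5 sin^1.5(20°) = 1.1.
F_nw = 0.6 × 430 × 1.1 = 283.8 MPa.
φR_n = 0.75 × 283.8 × 2404 × 10⁻³ = 511.7 kN.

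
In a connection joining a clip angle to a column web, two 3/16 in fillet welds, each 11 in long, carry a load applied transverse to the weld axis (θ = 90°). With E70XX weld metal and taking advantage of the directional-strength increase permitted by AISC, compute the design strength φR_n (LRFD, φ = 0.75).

E70XX → F_EXX = 70 ksi.
t_e = 0.707 × 0.1875 = 0.1326 in; A_we = 0.1326 × 22 = 2.916 in².
Directional factor: 1.0 + 0.5 sin^1.5(90°) = 1.5.
F_nw = 0.6 × 70 × 1.5 = 63 ksi.
φR_n = 0.75 × 63 × 2.916 = 137.8 kip.

φR_n ≈ 138 kip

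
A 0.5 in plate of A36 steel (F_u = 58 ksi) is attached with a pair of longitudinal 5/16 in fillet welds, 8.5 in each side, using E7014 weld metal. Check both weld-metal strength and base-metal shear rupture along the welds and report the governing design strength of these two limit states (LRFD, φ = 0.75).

E70XX → F_EXX = 70 ksi.
t_e = 0.707 × 0.3125 = 0.2209 in; L = 17 in.
Weld metal: φR_n = 0.75 × 0.6 × 70 × 0.2209 × 17 = 118.3 kips.
Base metal (shear rupture): φR_n = 0.75 × 0.6 × 58 × 0.5 × 17 = 221.8 kips.
Governing: weld metal.

φR_n ≈ 118 kips (weld metal governs)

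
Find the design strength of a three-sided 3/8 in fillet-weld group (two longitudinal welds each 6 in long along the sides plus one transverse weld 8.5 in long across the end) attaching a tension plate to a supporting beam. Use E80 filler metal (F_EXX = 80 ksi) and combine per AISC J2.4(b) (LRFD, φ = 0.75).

φR_n ≈ 219 kips

t_e = 0.707 × 0.375 = 0.2651 in.
R_nwl = 0.6 × 80 × 0.2651 × 12 = 152.7 kips (longitudinal, 2 welds).
R_nwt = 0.6 × 80 × 0.2651 × 8.5 = 108.2 kips (transverse, base value).
(i) R_nwl + R_nwt = 260.9 kips; (ii) 0.85 R_nwl + 1.5 R_nwt = 292.1 kips.
R_n = max = 292.1 kips [governs: (ii)]; φR_n = 219 kips.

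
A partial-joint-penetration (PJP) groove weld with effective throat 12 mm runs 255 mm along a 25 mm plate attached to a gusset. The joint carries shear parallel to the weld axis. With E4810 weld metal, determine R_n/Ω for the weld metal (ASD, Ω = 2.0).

E48XX → F_EXX = 480 MPa.
Effective throat (given) t_e = 12 mm.
A_we = 12 × 255 = 3060 mm².
F_nw = 0.6 F_EXX = 288 MPa.
R_n/Ω = (288 × 3060) / 2.0 × 10⁻³ = 440.6 kN.

R_n/Ω ≈ 441 kN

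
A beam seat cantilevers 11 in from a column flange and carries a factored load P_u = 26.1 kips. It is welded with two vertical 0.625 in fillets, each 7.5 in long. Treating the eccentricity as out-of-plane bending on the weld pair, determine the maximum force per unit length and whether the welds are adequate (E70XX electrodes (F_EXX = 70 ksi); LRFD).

L_w = 2 × 7.5 = 15 in; section modulus (unit throat) S = 2 × L²/6 = 18.75 in².
Direct shear f_v = P/L_w = 26.1/15 = 1.74 kip/in.
Moment M = P × e = 26.1 × 11 = 287.1 kip·in; bending f_b = M/S = 15.31 kip/in.
f_max = √(f_v² + f_b²) = √(1.74² + 15.31²) = 15.41 kip/in.
φr_n = 0.75 × 0.6 × 70 × (0.707 × 0.625) = 13.92 kip/in → NOT adequate.

f_max ≈ 15.4 kip/in; NOT adequate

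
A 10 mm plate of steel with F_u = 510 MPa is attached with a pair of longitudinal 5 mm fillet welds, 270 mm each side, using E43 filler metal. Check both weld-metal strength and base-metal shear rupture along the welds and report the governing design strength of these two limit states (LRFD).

E43XX → F_EXX = 430 MPa.
t_e = 0.707 × 5 = 3.535 mm; L = 540 mm.
Weld metal: φR_n = 0.75 × 0.6 × 430 × 3.535 × 540 × 10⁻³ = 369.4 kN.
Base metal (shear rupture): φR_n = 0.75 × 0.6 × 510 × 10 × 540 × 10⁻³ = 1239 kN.
Governing: weld metal.

φR_n ≈ 369 kN (weld metal governs)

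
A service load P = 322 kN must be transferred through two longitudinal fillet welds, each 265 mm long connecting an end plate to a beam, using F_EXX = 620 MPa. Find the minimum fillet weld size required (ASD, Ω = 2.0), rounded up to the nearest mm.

Total weld length L = 530 mm.
Required throat t_e = P × Ω / (0.6 F_EXX × L) = 322 × 2.0 / (0.6 × 620 × 530 × 10⁻³) = 3.266 mm.
Required leg w = t_e / 0.707 = 4.62 mm → use 5 mm.

w = 5 mm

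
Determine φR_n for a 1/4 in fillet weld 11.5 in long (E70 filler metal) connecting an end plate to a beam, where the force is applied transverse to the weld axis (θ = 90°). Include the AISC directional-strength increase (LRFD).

E70XX → F_EXX = 70 ksi.
t_e = 0.707 × 0.25 = 0.1767 in; A_we = 0.1767 × 11.5 = 2.033 in².
Directional factor: 1.0 + 0.5 sin^1.5(90°) = 1.5.
F_nw = 0.6 × 70 × 1.5 = 63 ksi.
φR_n = 0.75 × 63 × 2.033 = 96.04 kip.

φR_n ≈ 96 kip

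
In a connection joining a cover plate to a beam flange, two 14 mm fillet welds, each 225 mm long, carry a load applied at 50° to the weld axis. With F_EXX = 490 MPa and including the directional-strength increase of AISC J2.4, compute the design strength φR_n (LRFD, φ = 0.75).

t_e = 0.707 × 14 = 9.898 mm; A_we = 9.898 × 450 = 4454 mm².
Directional factor: 1.0 + 0.5 sin^1.5(50°) = 1.335.
F_nw = 0.6 × 490 × 1.335 = 392.6 MPa.
φR_n = 0.75 × 392.6 × 4454 × 10⁻³ = 1311 kN.

φR_n ≈ 1310 kN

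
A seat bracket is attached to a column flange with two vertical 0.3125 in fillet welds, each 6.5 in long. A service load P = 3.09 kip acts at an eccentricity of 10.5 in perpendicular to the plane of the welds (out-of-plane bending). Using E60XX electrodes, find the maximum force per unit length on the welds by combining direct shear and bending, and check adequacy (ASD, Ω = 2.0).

E60XX → F_EXX = 60 ksi.
L_w = 2 × 6.5 = 13 in; section modulus (unit throat) S = 2 × L²/6 = 14.08 in².
Direct shear f_v = P/L_w = 3.09/13 = 0.2377 kip/in.
Moment M = P × e = 3.09 × 10.5 = 32.445 kip·in; bending f_b = M/S = 2.304 kip/in.
f_max = √(f_v² + f_b²) = √(0.2377² + 2.304²) = 2.316 kip/in.
r_n/Ω = (1/2.0) × 0.6 × 60 × (0.707 × 0.3125) = 3.977 kip/in → adequate.

f_max ≈ 2.32 kip/in; adequate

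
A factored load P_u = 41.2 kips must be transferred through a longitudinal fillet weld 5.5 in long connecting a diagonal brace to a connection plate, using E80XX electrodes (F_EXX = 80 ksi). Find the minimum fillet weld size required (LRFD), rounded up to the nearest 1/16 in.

w = 5/16 in

Total weld length L = 5.5 in.
Required throat t_e = P_u / (φ × 0.6 F_EXX × L) = 41.2 / (0.75 × 0.6 × 80 × 5.5) = 0.2081 in.
Required leg w = t_e / 0.707 = 0.2943 in → use 5/16 in.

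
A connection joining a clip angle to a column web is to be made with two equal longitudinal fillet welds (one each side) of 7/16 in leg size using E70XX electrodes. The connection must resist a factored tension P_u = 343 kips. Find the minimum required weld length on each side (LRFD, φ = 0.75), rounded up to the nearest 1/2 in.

E70XX → F_EXX = 70 ksi.
Throat t_e = 0.707 × 0.4375 = 0.3093 in.
φr_n = 0.75 × 0.6 × 70 × 0.3093 = 9.743 kips/in.
L_req = P_u / φr_n = 343 / 9.743 = 35.2 in total.
Per side: 35.2 / 2 = 17.6 in.
Round up → use L = 18 in on each side.

L = 18 in on each side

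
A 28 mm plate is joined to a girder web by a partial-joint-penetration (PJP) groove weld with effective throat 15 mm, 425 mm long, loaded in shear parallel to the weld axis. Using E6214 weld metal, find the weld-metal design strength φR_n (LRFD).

φR_n ≈ 1780 kN

E62XX → F_EXX = 620 MPa.
Effective throat (given) t_e = 15 mm.
A_we = 15 × 425 = 6375 mm².
F_nw = 0.6 F_EXX = 372 MPa.
φR_n = 0.75 × 372 × 6375 × 10⁻³ = 1779 kN.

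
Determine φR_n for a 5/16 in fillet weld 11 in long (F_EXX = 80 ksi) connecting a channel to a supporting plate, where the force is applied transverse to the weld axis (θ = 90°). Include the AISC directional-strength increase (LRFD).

t_e = 0.707 × 0.3125 = 0.2209 in; A_we = 0.2209 × 11 = 2.43 in².
Directional factor: 1.0 + 0.5 sin^1.5(90°) = 1.5.
F_nw = 0.6 × 80 × 1.5 = 72 ksi.
φR_n = 0.75 × 72 × 2.43 = 131.2 kips.

φR_n ≈ 131 kips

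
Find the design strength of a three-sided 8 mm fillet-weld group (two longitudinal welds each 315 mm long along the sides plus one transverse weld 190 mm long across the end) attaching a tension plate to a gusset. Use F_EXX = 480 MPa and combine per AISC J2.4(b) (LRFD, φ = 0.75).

t_e = 0.707 × 8 = 5.656 mm.
R_nwl = 0.6 × 480 × 5.656 × 630 × 10⁻³ = 1026 kN (longitudinal, 2 welds).
R_nwt = 0.6 × 480 × 5.656 × 190 × 10⁻³ = 309.5 kN (transverse, base value).
(i) R_nwl + R_nwt = 1336 kN; (ii) 0.85 R_nwl + 1.5 R_nwt = 1337 kN.
R_n = max = 1337 kN [governs: (ii)]; φR_n = 1002 kN.

φR_n ≈ 1000 kN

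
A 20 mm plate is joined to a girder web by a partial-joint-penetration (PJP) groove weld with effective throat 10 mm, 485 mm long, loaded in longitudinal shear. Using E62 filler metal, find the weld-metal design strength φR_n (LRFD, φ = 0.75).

φR_n ≈ 1350 kN

E62XX → F_EXX = 620 MPa.
Effective throat (given) t_e = 10 mm.
A_we = 10 × 485 = 4850 mm².
F_nw = 0.6 F_EXX = 372 MPa.
φR_n = 0.75 × 372 × 4850 × 10⁻³ = 1353 kN.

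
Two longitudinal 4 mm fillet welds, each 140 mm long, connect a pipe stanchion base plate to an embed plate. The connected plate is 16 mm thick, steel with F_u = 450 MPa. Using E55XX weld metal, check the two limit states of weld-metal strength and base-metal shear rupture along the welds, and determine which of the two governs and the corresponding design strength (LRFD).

φR_n ≈ 196 kN (weld metal governs)

E55XX → F_EXX = 550 MPa.
t_e = 0.707 × 4 = 2.828 mm; L = 280 mm.
Weld metal: φR_n = 0.75 × 0.6 × 550 × 2.828 × 280 × 10⁻³ = 196 kN.
Base metal (shear rupture): φR_n = 0.75 × 0.6 × 450 × 16 × 280 × 10⁻³ = 907.2 kN.
Governing: weld metal.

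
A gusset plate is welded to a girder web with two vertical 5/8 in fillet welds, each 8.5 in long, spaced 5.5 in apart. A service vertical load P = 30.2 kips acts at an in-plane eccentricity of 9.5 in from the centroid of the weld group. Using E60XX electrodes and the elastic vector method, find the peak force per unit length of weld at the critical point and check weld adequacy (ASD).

E60XX → F_EXX = 60 ksi.
Total weld length L_w = 17 in. Treat welds as unit-width lines.
Polar moment about centroid: J = 2[d³/12 + d(b/2)²] = 2[8.5³/12 + 8.5×2.75²] = 230.9 in³.
Direct shear f_v = P/L_w = 30.2 / 17 = 1.776 kip/in (vertical).
Torsion M = P·e = 30.2 × 9.5 = 286.9 kip·in.
Critical point at (x, y) = (2.75, 4.25) from centroid. f_tx = M·y/J = 5.28 kip/in; f_ty = M·x/J = 3.417 kip/in.
Resultant f_max = √[f_tx² + (f_v + f_ty)²] = √[5.28² + (1.776 + 3.417)²] = 7.406 kip/in.
Capacity per unit length: r_n/Ω = (1/2.0) × 0.6 × 60 × (0.707 × 0.625) = 7.954 kip/in.
7.406 ≤ 7.954 → adequate.

f_max ≈ 7.41 kip/in; adequate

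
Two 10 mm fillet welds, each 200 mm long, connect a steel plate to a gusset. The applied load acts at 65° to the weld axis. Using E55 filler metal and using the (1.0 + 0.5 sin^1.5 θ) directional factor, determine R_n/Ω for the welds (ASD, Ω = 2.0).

E55XX → F_EXX = 550 MPa.
t_e = 0.707 × 10 = 7.07 mm; A_we = 7.07 × 400 = 2828 mm².
Directional factor: 1.0 + 0.5 sin^1.5(65°) = 1.431.
F_nw = 0.6 × 550 × 1.431 = 472.4 MPa.
R_n/Ω = (472.4 × 2828) / 2.0 × 10⁻³ = 667.9 kN.

R_n/Ω ≈ 668 kN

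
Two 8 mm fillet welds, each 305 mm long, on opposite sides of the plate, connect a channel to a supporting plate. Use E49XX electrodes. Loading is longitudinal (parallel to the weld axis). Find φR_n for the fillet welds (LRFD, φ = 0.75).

φR_n ≈ 761 kN

E49XX → F_EXX = 490 MPa.
Effective throat t_e = 0.707 × 8 = 5.656 mm.
Total length L = 610 mm; A_we = 5.656 × 610 = 3450 mm².
F_nw = 0.6 F_EXX = 0.6 × 490 = 294 MPa.
φR_n = 0.75 × 294 × 3450 × 10⁻³ = 760.8 kN.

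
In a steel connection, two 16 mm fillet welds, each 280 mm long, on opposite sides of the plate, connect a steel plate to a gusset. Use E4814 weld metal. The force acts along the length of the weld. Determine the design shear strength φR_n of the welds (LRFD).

E48XX → F_EXX = 480 MPa.
Effective throat t_e = 0.707 × 16 = 11.31 mm.
Total length L = 560 mm; A_we = 11.31 × 560 = 6335 mm².
F_nw = 0.6 F_EXX = 0.6 × 480 = 288 MPa.
φR_n = 0.75 × 288 × 6335 × 10⁻³ = 1368 kN.

φR_n ≈ 1370 kN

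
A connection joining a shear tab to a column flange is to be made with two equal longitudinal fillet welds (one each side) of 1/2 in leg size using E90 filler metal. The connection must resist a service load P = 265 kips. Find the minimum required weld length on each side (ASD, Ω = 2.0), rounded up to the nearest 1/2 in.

E90XX → F_EXX = 90 ksi.
Throat t_e = 0.707 × 0.5 = 0.3535 in.
r_n/Ω = (0.6 × 90 × 0.3535) / 2.0 = 9.544 kip/in.
L_req = P / (r_n/Ω) = 265 / 9.544 = 27.76 in total.
Per side: 27.76 / 2 = 13.88 in.
Round up → use L = 14 in on each side.

L = 14 in on each side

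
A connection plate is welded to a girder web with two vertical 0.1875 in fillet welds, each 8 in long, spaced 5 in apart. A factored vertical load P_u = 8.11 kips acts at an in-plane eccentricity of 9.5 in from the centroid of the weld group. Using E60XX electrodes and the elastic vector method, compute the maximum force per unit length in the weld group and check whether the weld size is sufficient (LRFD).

E60XX → F_EXX = 60 ksi.
Total weld length L_w = 16 in. Treat welds as unit-width lines.
Polar moment about centroid: J = 2[d³/12 + d(b/2)²] = 2[8³/12 + 8×2.5²] = 185.3 in³.
Direct shear f_v = P/L_w = 8.11 / 16 = 0.5069 kip/in (vertical).
Torsion M = P·e = 8.11 × 9.5 = 77.045 kip·in.
Critical point at (x, y) = (2.5, 4) from centroid. f_tx = M·y/J = 1.663 kip/in; f_ty = M·x/J = 1.039 kip/in.
Resultant f_max = √[f_tx² + (f_v + f_ty)²] = √[1.663² + (0.5069 + 1.039)²] = 2.271 kip/in.
Capacity per unit length: φr_n = 0.75 × 0.6 × 60 × (0.707 × 0.1875) = 3.579 kip/in.
2.271 ≤ 3.579 → adequate.

f_max ≈ 2.27 kip/in; adequate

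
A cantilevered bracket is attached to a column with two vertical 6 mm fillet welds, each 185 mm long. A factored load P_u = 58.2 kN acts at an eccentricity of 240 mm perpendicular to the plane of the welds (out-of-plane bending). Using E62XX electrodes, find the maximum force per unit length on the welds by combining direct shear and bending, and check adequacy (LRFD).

E62XX → F_EXX = 620 MPa.
L_w = 2 × 185 = 370 mm; section modulus (unit throat) S = 2 × L²/6 = 11410 mm².
Direct shear f_v = P/L_w = 58.2×10³/370 = 157.3 N/mm.
Moment M = P × e = 58.2×10³ × 240 = 13968000 N·mm; bending f_b = M/S = 1224 N/mm.
f_max = √(f_v² + f_b²) = √(157.3² + 1224²) = 1234 N/mm.
φr_n = 0.75 × 0.6 × 620 × (0.707 × 6) = 1184 N/mm → NOT adequate.

f_max ≈ 1230 N/mm; NOT adequate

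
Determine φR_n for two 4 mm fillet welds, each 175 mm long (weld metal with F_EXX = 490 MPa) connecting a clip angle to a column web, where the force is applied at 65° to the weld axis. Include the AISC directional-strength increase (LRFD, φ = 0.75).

t_e = 0.707 × 4 = 2.828 mm; A_we = 2.828 × 350 = 989.8 mm².
Directional factor: 1.0 + 0.5 sin^1.5(65°) = 1.431.
F_nw = 0.6 × 490 × 1.431 = 420.8 MPa.
φR_n = 0.75 × 420.8 × 989.8 × 10⁻³ = 312.4 kN.

φR_n ≈ 312 kN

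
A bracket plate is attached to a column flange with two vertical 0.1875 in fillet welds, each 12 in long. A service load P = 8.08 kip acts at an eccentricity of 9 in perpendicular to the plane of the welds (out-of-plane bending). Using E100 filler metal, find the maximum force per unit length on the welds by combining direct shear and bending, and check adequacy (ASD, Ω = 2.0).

E100XX → F_EXX = 100 ksi.
L_w = 2 × 12 = 24 in; section modulus (unit throat) S = 2 × L²/6 = 48 in².
Direct shear f_v = P/L_w = 8.08/24 = 0.3367 kip/in.
Moment M = P × e = 8.08 × 9 = 72.72 kip·in; bending f_b = M/S = 1.515 kip/in.
f_max = √(f_v² + f_b²) = √(0.3367² + 1.515²) = 1.552 kip/in.
r_n/Ω = (1/2.0) × 0.6 × 100 × (0.707 × 0.1875) = 3.977 kip/in → adequate.

f_max ≈ 1.55 kip/in; adequate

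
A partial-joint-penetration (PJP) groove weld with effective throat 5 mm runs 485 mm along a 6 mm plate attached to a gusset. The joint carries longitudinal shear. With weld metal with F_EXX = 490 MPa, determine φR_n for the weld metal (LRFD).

Effective throat (given) t_e = 5 mm.
A_we = 5 × 485 = 2425 mm².
F_nw = 0.6 F_EXX = 294 MPa.
φR_n = 0.75 × 294 × 2425 × 10⁻³ = 534.7 kN.

φR_n ≈ 535 kN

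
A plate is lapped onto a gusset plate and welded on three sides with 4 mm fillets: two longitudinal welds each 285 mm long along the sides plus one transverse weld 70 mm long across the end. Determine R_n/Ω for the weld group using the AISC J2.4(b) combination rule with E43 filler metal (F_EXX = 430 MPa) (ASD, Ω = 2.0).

t_e = 0.707 × 4 = 2.828 mm.
R_nwl = 0.6 × 430 × 2.828 × 570 × 10⁻³ = 415.9 kN (longitudinal, 2 welds).
R_nwt = 0.6 × 430 × 2.828 × 70 × 10⁻³ = 51.07 kN (transverse, base value).
(i) R_nwl + R_nwt = 467 kN; (ii) 0.85 R_nwl + 1.5 R_nwt = 430.1 kN.
R_n = max = 467 kN [governs: (i)]; R_n/Ω = 233.5 kN.

R_n/Ω ≈ 233 kN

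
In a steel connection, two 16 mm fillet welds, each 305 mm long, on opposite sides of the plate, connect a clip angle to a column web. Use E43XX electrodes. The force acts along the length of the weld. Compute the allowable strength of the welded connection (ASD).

E43XX → F_EXX = 430 MPa.
Effective throat t_e = 0.707 × 16 = 11.31 mm.
Total length L = 610 mm; A_we = 11.31 × 610 = 6900 mm².
F_nw = 0.6 F_EXX = 0.6 × 430 = 258 MPa.
R_n = 258 × 6900 × 10⁻³ = 1780 kN; R_n/Ω = 1780/2.0 = 890.1 kN.

R_n/Ω ≈ 890 kN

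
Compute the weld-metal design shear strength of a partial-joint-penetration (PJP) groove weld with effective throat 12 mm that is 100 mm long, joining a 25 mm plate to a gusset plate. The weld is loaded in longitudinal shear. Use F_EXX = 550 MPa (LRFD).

Effective throat (given) t_e = 12 mm.
A_we = 12 × 100 = 1200 mm².
F_nw = 0.6 F_EXX = 330 MPa.
φR_n = 0.75 × 330 × 1200 × 10⁻³ = 297 kN.

φR_n ≈ 297 kN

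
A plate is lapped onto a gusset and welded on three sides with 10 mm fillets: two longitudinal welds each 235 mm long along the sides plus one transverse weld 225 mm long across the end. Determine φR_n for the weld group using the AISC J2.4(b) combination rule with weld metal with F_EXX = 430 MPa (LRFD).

t_e = 0.707 × 10 = 7.07 mm.
R_nwl = 0.6 × 430 × 7.07 × 470 × 10⁻³ = 857.3 kN (longitudinal, 2 welds).
R_nwt = 0.6 × 430 × 7.07 × 225 × 10⁻³ = 410.4 kN (transverse, base value).
(i) R_nwl + R_nwt = 1268 kN; (ii) 0.85 R_nwl + 1.5 R_nwt = 1344 kN.
R_n = max = 1344 kN [governs: (ii)]; φR_n = 1008 kN.

φR_n ≈ 1010 kN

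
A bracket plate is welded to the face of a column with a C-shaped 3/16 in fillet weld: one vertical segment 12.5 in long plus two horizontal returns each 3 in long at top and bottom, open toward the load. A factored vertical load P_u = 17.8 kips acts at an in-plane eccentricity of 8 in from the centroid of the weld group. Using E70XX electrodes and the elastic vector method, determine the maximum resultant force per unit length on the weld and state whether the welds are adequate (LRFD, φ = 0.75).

f_max ≈ 2.84 kip/in; adequate

E70XX → F_EXX = 70 ksi.
Total weld length L_w = 18.5 in. Treat welds as unit-width lines.
Centroid: x̄ = 2×3×1.5 / 18.5 = 0.4865 in from the vertical weld.
Polar moment about centroid: J = I_x + I_y = [12.5³/12 + 2×3×6.25²] + [12.5×0.4865² + 2(3³/12 + 3×1.014²)] = 410.8 in³.
Direct shear f_v = P/L_w = 17.8 / 18.5 = 0.9622 kip/in (vertical).
Torsion M = P·e = 17.8 × 8 = 142.4 kip·in.
Critical point at (x, y) = (2.514, 6.25) from centroid. f_tx = M·y/J = 2.167 kip/in; f_ty = M·x/J = 0.8714 kip/in.
Resultant f_max = √[f_tx² + (f_v + f_ty)²] = √[2.167² + (0.9622 + 0.8714)²] = 2.838 kip/in.
Capacity per unit length: φr_n = 0.75 × 0.6 × 70 × (0.707 × 0.1875) = 4.176 kip/in.
2.838 ≤ 4.176 → adequate.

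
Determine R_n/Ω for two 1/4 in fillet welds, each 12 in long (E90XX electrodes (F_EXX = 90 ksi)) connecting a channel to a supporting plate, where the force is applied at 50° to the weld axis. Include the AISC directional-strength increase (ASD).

R_n/Ω ≈ 153 kip

t_e = 0.707 × 0.25 = 0.1767 in; A_we = 0.1767 × 24 = 4.242 in².
Directional factor: 1.0 + 0.5 sin^1.5(50°) = 1.335.
F_nw = 0.6 × 90 × 1.335 = 72.1 ksi.
R_n/Ω = (72.1 × 4.242) / 2.0 = 152.9 kip.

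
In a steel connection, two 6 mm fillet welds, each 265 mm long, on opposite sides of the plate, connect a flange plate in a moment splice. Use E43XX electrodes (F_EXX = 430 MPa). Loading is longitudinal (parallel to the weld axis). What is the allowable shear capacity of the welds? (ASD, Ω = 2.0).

Effective throat t_e = 0.707 × 6 = 4.242 mm.
Total length L = 530 mm; A_we = 4.242 × 530 = 2248 mm².
F_nw = 0.6 F_EXX = 0.6 × 430 = 258 MPa.
R_n = 258 × 2248 × 10⁻³ = 580.1 kN; R_n/Ω = 580.1/2.0 = 290 kN.

R_n/Ω ≈ 290 kN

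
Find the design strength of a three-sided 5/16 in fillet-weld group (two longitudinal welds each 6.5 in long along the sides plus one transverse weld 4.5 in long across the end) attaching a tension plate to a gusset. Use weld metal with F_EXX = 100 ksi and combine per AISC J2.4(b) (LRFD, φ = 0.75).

t_e = 0.707 × 0.3125 = 0.2209 in.
R_nwl = 0.6 × 100 × 0.2209 × 13 = 172.3 kips (longitudinal, 2 welds).
R_nwt = 0.6 × 100 × 0.2209 × 4.5 = 59.65 kips (transverse, base value).
(i) R_nwl + R_nwt = 232 kips; (ii) 0.85 R_nwl + 1.5 R_nwt = 236 kips.
R_n = max = 236 kips [governs: (ii)]; φR_n = 177 kips.

φR_n ≈ 177 kips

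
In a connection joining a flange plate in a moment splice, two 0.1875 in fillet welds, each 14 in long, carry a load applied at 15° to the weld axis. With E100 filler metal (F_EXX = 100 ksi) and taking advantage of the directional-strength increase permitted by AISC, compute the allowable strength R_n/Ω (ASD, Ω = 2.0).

t_e = 0.707 × 0.1875 = 0.1326 in; A_we = 0.1326 × 28 = 3.712 in².
Directional factor: 1.0 + 0.5 sin^1.5(15°) = 1.066.
F_nw = 0.6 × 100 × 1.066 = 63.95 ksi.
R_n/Ω = (63.95 × 3.712) / 2.0 = 118.7 kip.

R_n/Ω ≈ 119 kip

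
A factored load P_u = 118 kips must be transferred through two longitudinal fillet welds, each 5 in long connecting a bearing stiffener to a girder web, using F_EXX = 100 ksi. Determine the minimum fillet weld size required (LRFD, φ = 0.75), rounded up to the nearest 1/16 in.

Total weld length L = 10 in.
Required throat t_e = P_u / (φ × 0.6 F_EXX × L) = 118 / (0.75 × 0.6 × 100 × 10) = 0.2622 in.
Required leg w = t_e / 0.707 = 0.3709 in → use 3/8 in.

w = 3/8 in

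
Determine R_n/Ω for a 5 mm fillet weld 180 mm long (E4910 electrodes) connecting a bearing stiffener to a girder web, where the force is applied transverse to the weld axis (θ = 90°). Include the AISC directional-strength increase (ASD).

E49XX → F_EXX = 490 MPa.
t_e = 0.707 × 5 = 3.535 mm; A_we = 3.535 × 180 = 636.3 mm².
Directional factor: 1.0 + 0.5 sin^1.5(90°) = 1.5.
F_nw = 0.6 × 490 × 1.5 = 441 MPa.
R_n/Ω = (441 × 636.3) / 2.0 × 10⁻³ = 140.3 kN.

R_n/Ω ≈ 140 kN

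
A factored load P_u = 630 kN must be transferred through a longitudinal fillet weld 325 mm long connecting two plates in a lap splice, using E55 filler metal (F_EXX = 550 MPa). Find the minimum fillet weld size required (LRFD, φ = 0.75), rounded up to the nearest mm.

Total weld length L = 325 mm.
Required throat t_e = P_u / (φ × 0.6 F_EXX × L) = 630 / (0.75 × 0.6 × 550 × 325 × 10⁻³) = 7.832 mm.
Required leg w = t_e / 0.707 = 11.08 mm → use 12 mm.

w = 12 mm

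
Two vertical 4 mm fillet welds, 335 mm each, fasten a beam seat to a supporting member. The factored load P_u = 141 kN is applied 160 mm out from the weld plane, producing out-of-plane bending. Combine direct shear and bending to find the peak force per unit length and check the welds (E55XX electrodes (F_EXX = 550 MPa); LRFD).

L_w = 2 × 335 = 670 mm; section modulus (unit throat) S = 2 × L²/6 = 37410 mm².
Direct shear f_v = P/L_w = 141×10³/670 = 210.4 N/mm.
Moment M = P × e = 141×10³ × 160 = 22560000 N·mm; bending f_b = M/S = 603.1 N/mm.
f_max = √(f_v² + f_b²) = √(210.4² + 603.1²) = 638.7 N/mm.
φr_n = 0.75 × 0.6 × 550 × (0.707 × 4) = 699.9 N/mm → adequate.

f_max ≈ 639 N/mm; adequate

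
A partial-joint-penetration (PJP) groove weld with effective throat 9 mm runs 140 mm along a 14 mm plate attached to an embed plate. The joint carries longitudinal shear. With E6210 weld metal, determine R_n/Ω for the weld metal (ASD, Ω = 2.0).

R_n/Ω ≈ 234 kN

E62XX → F_EXX = 620 MPa.
Effective throat (given) t_e = 9 mm.
A_we = 9 × 140 = 1260 mm².
F_nw = 0.6 F_EXX = 372 MPa.
R_n/Ω = (372 × 1260) / 2.0 × 10⁻³ = 234.4 kN.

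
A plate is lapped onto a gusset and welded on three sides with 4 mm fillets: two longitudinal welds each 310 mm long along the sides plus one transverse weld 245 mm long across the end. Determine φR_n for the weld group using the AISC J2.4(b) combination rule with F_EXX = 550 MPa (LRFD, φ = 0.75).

φR_n ≈ 626 kN

t_e = 0.707 × 4 = 2.828 mm.
R_nwl = 0.6 × 550 × 2.828 × 620 × 10⁻³ = 578.6 kN (longitudinal, 2 welds).
R_nwt = 0.6 × 550 × 2.828 × 245 × 10⁻³ = 228.6 kN (transverse, base value).
(i) R_nwl + R_nwt = 807.3 kN; (ii) 0.85 R_nwl + 1.5 R_nwt = 834.8 kN.
R_n = max = 834.8 kN [governs: (ii)]; φR_n = 626.1 kN.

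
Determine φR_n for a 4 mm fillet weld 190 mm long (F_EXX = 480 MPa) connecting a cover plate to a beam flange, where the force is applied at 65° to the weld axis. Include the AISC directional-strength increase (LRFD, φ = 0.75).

t_e = 0.707 × 4 = 2.828 mm; A_we = 2.828 × 190 = 537.3 mm².
Directional factor: 1.0 + 0.5 sin^1.5(65°) = 1.431.
F_nw = 0.6 × 480 × 1.431 = 412.2 MPa.
φR_n = 0.75 × 412.2 × 537.3 × 10⁻³ = 166.1 kN.

φR_n ≈ 166 kN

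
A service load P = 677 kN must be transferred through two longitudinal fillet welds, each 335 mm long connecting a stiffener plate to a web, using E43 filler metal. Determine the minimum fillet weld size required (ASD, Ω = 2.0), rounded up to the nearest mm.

w = 12 mm

E43XX → F_EXX = 430 MPa.
Total weld length L = 670 mm.
Required throat t_e = P × Ω / (0.6 F_EXX × L) = 677 × 2.0 / (0.6 × 430 × 670 × 10⁻³) = 7.833 mm.
Required leg w = t_e / 0.707 = 11.08 mm → use 12 mm.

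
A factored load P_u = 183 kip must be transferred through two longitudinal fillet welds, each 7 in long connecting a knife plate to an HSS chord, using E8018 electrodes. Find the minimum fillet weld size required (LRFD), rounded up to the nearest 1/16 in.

E80XX → F_EXX = 80 ksi.
Total weld length L = 14 in.
Required throat t_e = P_u / (φ × 0.6 F_EXX × L) = 183 / (0.75 × 0.6 × 80 × 14) = 0.3631 in.
Required leg w = t_e / 0.707 = 0.5136 in → use 9/16 in.

w = 9/16 in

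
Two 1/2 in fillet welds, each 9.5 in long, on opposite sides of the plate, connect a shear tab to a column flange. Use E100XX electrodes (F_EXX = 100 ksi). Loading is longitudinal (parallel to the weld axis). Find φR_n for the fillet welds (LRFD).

Effective throat t_e = 0.707 × 0.5 = 0.3535 in.
Total length L = 19 in; A_we = 0.3535 × 19 = 6.716 in².
F_nw = 0.6 F_EXX = 0.6 × 100 = 60 ksi.
φR_n = 0.75 × 60 × 6.716 = 302.2 kips.

φR_n ≈ 302 kips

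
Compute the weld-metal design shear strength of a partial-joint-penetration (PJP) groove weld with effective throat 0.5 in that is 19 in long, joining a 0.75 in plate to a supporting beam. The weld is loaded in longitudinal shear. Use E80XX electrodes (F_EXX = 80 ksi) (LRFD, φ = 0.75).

Effective throat (given) t_e = 0.5 in.
A_we = 0.5 × 19 = 9.5 in².
F_nw = 0.6 F_EXX = 48 ksi.
φR_n = 0.75 × 48 × 9.5 = 342 kip.

φR_n ≈ 342 kip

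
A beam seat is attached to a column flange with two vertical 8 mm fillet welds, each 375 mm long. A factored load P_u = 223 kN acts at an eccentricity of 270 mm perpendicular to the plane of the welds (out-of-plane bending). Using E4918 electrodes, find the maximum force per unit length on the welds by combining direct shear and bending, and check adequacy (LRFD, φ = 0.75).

E49XX → F_EXX = 490 MPa.
L_w = 2 × 375 = 750 mm; section modulus (unit throat) S = 2 × L²/6 = 46880 mm².
Direct shear f_v = P/L_w = 223×10³/750 = 297.3 N/mm.
Moment M = P × e = 223×10³ × 270 = 60210000 N·mm; bending f_b = M/S = 1284 N/mm.
f_max = √(f_v² + f_b²) = √(297.3² + 1284²) = 1318 N/mm.
φr_n = 0.75 × 0.6 × 490 × (0.707 × 8) = 1247 N/mm → NOT adequate.

f_max ≈ 1320 N/mm; NOT adequate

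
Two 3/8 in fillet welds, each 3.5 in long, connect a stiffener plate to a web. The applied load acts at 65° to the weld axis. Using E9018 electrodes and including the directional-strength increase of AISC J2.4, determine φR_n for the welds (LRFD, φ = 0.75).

E90XX → F_EXX = 90 ksi.
t_e = 0.707 × 0.375 = 0.2651 in; A_we = 0.2651 × 7 = 1.856 in².
Directional factor: 1.0 + 0.5 sin^1.5(65°) = 1.431.
F_nw = 0.6 × 90 × 1.431 = 77.3 ksi.
φR_n = 0.75 × 77.3 × 1.856 = 107.6 kips.

φR_n ≈ 108 kips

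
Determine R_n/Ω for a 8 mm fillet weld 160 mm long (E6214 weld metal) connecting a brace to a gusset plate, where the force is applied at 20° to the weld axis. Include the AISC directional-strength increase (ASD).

E62XX → F_EXX = 620 MPa.
t_e = 0.707 × 8 = 5.656 mm; A_we = 5.656 × 160 = 905 mm².
Directional factor: 1.0 + 0.5 sin^1.5(20°) = 1.1.
F_nw = 0.6 × 620 × 1.1 = 409.2 MPa.
R_n/Ω = (409.2 × 905) / 2.0 × 10⁻³ = 185.2 kN.

R_n/Ω ≈ 185 kN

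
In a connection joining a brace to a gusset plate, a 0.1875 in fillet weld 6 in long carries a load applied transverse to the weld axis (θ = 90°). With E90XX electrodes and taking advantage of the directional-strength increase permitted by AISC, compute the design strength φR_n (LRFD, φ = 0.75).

E90XX → F_EXX = 90 ksi.
t_e = 0.707 × 0.1875 = 0.1326 in; A_we = 0.1326 × 6 = 0.7954 in².
Directional factor: 1.0 + 0.5 sin^1.5(90°) = 1.5.
F_nw = 0.6 × 90 × 1.5 = 81 ksi.
φR_n = 0.75 × 81 × 0.7954 = 48.32 kips.

φR_n ≈ 48.3 kips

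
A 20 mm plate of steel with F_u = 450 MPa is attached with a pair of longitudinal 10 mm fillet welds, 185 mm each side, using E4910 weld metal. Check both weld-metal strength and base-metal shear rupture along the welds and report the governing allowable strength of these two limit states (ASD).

R_n/Ω ≈ 385 kN (weld metal governs)

E49XX → F_EXX = 490 MPa.
t_e = 0.707 × 10 = 7.07 mm; L = 370 mm.
Weld metal: R_n/Ω = (1/2.0) × 0.6 × 490 × 7.07 × 370 × 10⁻³ = 384.5 kN.
Base metal (shear rupture): R_n/Ω = (1/2.0) × 0.6 × 450 × 20 × 370 × 10⁻³ = 999 kN.
Governing: weld metal.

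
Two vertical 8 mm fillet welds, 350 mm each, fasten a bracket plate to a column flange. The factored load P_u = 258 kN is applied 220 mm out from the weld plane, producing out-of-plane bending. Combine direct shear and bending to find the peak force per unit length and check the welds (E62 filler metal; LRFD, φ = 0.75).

f_max ≈ 1440 N/mm; adequate

E62XX → F_EXX = 620 MPa.
L_w = 2 × 350 = 700 mm; section modulus (unit throat) S = 2 × L²/6 = 40830 mm².
Direct shear f_v = P/L_w = 258×10³/700 = 368.6 N/mm.
Moment M = P × e = 258×10³ × 220 = 56760000 N·mm; bending f_b = M/S = 1390 N/mm.
f_max = √(f_v² + f_b²) = √(368.6² + 1390²) = 1438 N/mm.
φr_n = 0.75 × 0.6 × 620 × (0.707 × 8) = 1578 N/mm → adequate.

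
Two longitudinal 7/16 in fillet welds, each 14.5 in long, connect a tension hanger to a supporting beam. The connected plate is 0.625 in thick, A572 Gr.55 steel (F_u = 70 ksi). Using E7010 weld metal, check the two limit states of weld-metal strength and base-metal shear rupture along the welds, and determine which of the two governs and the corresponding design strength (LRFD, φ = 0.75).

E70XX → F_EXX = 70 ksi.
t_e = 0.707 × 0.4375 = 0.3093 in; L = 29 in.
Weld metal: φR_n = 0.75 × 0.6 × 70 × 0.3093 × 29 = 282.6 kip.
Base metal (shear rupture): φR_n = 0.75 × 0.6 × 70 × 0.625 × 29 = 570.9 kip.
Governing: weld metal.

φR_n ≈ 283 kip (weld metal governs)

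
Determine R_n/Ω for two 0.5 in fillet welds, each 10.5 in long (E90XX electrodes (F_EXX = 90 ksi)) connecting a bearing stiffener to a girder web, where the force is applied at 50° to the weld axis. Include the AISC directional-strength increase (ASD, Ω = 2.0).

t_e = 0.707 × 0.5 = 0.3535 in; A_we = 0.3535 × 21 = 7.423 in².
Directional factor: 1.0 + 0.5 sin^1.5(50°) = 1.335.
F_nw = 0.6 × 90 × 1.335 = 72.1 ksi.
R_n/Ω = (72.1 × 7.423) / 2.0 = 267.6 kip.

R_n/Ω ≈ 268 kip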